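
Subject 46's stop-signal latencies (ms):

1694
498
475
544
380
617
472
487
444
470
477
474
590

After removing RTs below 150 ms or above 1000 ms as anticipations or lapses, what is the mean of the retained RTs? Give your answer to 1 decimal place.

Excluded: 1694
Retained (n=12): Σ = 5928
Mean = 5928/12 = 494.0000

494.0 ms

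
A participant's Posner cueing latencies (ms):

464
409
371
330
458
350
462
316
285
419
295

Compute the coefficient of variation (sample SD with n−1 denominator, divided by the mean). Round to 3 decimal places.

n = 11, Σ = 4159, M = 378.0909
Σ(x−M)² = 46012.909; s = √(46012.909/10) = 67.8328
CV = 67.8328 / 378.0909 = 0.17941

0.179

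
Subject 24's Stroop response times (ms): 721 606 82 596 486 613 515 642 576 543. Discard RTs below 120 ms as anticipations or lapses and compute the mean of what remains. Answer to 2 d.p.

Excluded: 82
Retained (n=9): Σ = 5298
Mean = 5298/9 = 588.6667

588.67 ms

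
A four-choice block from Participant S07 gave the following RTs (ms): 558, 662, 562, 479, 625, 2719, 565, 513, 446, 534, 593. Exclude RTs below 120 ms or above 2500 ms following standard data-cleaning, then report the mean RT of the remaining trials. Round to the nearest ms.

Excluded: 2719
Retained (n=10): Σ = 5537
Mean = 5537/10 = 553.7000

554 ms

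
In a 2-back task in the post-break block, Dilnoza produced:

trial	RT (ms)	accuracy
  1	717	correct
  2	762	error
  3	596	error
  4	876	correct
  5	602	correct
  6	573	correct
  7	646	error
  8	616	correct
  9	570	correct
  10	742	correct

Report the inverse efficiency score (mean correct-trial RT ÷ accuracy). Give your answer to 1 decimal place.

Correct trials (n=7): 717, 876, 602, 573, 616, 570, 742
Mean correct RT = 4696/7 = 670.8571 ms
Proportion correct = 7/10
IES = 670.8571 / (7/10) = 958.367 ms

958.4 ms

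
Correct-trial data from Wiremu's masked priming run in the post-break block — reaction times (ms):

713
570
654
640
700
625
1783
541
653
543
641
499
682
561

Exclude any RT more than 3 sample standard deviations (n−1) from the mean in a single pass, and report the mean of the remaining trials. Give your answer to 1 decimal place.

n = 14, ΣRT = 9805, M = 700.357
Σ(x−M)² = 1316963.21; s = √(1316963.21/13) = 318.284
Cutoffs: 700.357 ± 3·318.284 → [-254.5, 1655.2]
Outside: 1783 → excluded.
Retained (n=13): Σ = 8022, mean = 8022/13 = 617.077

617.1 ms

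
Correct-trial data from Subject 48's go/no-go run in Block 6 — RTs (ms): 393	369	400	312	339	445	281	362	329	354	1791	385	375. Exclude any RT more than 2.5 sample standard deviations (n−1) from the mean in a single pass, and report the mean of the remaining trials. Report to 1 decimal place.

n = 13, ΣRT = 6135, M = 471.923
Σ(x−M)² = 1905744.92; s = √(1905744.92/12) = 398.512
Cutoffs: 471.923 ± 2.5·398.512 → [-524.4, 1468.2]
Outside: 1791 → excluded.
Retained (n=12): Σ = 4344, mean = 4344/12 = 362.000

362.0 ms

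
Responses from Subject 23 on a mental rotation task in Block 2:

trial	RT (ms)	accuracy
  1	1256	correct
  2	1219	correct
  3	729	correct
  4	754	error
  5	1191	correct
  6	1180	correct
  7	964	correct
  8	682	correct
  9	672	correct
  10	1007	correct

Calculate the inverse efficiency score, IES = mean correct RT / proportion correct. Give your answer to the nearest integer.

1099 ms

Correct trials (n=9): 1256, 1219, 729, 1191, 1180, 964, 682, 672, 1007
Mean correct RT = 8900/9 = 988.8889 ms
Proportion correct = 9/10
IES = 988.8889 / (9/10) = 1098.765 ms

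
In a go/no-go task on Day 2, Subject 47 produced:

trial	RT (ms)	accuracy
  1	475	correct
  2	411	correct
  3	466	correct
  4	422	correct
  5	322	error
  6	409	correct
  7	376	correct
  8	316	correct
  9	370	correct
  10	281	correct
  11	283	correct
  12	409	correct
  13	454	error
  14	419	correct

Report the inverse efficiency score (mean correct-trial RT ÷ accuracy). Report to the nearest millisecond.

Correct trials (n=12): 475, 411, 466, 422, 409, 376, 316, 370, 281, 283, 409, 419
Mean correct RT = 4637/12 = 386.4167 ms
Proportion correct = 12/14
IES = 386.4167 / (12/14) = 450.819 ms

451 ms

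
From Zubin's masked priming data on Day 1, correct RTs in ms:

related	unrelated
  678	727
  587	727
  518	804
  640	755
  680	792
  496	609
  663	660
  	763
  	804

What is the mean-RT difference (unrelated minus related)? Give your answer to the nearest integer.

129 ms

M(related) = 4262/7 = 608.857
M(unrelated) = 6641/9 = 737.889
Difference = 737.889 − 608.857 = 129.032 ms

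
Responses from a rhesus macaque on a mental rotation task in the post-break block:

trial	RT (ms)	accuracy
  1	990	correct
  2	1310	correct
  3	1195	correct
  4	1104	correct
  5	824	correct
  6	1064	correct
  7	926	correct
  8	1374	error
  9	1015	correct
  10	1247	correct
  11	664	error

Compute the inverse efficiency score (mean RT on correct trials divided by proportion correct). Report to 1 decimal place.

Correct trials (n=9): 990, 1310, 1195, 1104, 824, 1064, 926, 1015, 1247
Mean correct RT = 9675/9 = 1075.0000 ms
Proportion correct = 9/11
IES = 1075.0000 / (9/11) = 1313.889 ms

1313.9 ms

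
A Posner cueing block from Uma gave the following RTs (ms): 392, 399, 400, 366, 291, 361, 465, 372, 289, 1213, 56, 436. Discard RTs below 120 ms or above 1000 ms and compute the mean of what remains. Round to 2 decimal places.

Excluded: 56, 1213
Retained (n=10): Σ = 3771
Mean = 3771/10 = 377.1000

377.10 ms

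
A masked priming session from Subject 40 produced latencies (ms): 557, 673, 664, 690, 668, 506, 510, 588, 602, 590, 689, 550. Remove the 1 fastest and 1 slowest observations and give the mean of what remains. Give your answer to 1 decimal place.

Sorted: 506, 510, 550, 557, 588, 590, 602, 664, 668, 673, 689, 690
Drop lowest 1 (506) and highest 1 (690)
Remaining (n=10): Σ = 6091, mean = 6091/10 = 609.100

609.1 ms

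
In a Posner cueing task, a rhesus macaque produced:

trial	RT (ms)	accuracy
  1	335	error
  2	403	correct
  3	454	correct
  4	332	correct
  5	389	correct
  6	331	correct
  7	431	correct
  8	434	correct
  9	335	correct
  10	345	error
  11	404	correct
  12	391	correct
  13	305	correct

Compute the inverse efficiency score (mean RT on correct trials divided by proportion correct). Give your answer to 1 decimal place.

452.2 ms

Correct trials (n=11): 403, 454, 332, 389, 331, 431, 434, 335, 404, 391, 305
Mean correct RT = 4209/11 = 382.6364 ms
Proportion correct = 11/13
IES = 382.6364 / (11/13) = 452.207 ms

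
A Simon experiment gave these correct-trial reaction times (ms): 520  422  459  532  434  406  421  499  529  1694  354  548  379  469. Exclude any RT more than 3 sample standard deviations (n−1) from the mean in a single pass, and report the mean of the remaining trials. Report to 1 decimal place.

n = 14, ΣRT = 7666, M = 547.571
Σ(x−M)² = 1462639.43; s = √(1462639.43/13) = 335.426
Cutoffs: 547.571 ± 3·335.426 → [-458.7, 1553.8]
Outside: 1694 → excluded.
Retained (n=13): Σ = 5972, mean = 5972/13 = 459.385

459.4 ms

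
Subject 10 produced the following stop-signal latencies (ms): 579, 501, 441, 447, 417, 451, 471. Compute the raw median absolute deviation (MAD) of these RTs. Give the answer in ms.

Sorted: 417, 441, 447, 451, 471, 501, 579 → median = 451
|x − 451|: 128, 50, 10, 4, 34, 0, 20
Sorted deviations: 0, 4, 10, 20, 34, 50, 128 → MAD = 20

20 ms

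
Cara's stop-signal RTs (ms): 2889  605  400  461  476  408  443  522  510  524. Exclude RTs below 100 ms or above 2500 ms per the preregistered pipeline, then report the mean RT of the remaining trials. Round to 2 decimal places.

Excluded: 2889
Retained (n=9): Σ = 4349
Mean = 4349/9 = 483.2222

483.22 ms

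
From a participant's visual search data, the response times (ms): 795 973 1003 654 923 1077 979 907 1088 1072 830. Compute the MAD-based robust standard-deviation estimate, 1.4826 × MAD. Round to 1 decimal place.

Sorted: 654, 795, 830, 907, 923, 973, 979, 1003, 1072, 1077, 1088 → median = 973
|x − 973| sorted: 0, 6, 30, 50, 66, 99, 104, 115, 143, 178, 319 → MAD = 99
Robust SD ≈ 1.4826 × 99 = 146.777

146.8 ms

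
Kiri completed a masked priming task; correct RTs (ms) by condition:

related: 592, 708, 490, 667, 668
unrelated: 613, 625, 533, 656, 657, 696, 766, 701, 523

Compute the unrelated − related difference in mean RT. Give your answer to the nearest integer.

16 ms

M(related) = 3125/5 = 625.000
M(unrelated) = 5770/9 = 641.111
Difference = 641.111 − 625.000 = 16.111 ms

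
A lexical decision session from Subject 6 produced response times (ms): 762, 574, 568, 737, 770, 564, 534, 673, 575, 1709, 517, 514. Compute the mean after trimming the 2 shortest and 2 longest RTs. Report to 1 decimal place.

Sorted: 514, 517, 534, 564, 568, 574, 575, 673, 737, 762, 770, 1709
Drop lowest 2 (514, 517) and highest 2 (770, 1709)
Remaining (n=8): Σ = 4987, mean = 4987/8 = 623.375

623.4 ms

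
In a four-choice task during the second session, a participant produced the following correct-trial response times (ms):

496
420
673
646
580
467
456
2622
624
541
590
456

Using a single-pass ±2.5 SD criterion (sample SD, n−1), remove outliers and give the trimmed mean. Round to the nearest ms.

n = 12, ΣRT = 8571, M = 714.250
Σ(x−M)² = 4046226.25; s = √(4046226.25/11) = 606.497
Cutoffs: 714.250 ± 2.5·606.497 → [-802.0, 2230.5]
Outside: 2622 → excluded.
Retained (n=11): Σ = 5949, mean = 5949/11 = 540.818

541 ms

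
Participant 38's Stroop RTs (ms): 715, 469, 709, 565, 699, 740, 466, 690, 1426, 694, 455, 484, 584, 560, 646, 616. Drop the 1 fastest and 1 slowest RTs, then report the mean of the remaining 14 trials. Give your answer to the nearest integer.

617 ms

Sorted: 455, 466, 469, 484, 560, 565, 584, 616, 646, 690, 694, 699, 709, 715, 740, 1426
Drop lowest 1 (455) and highest 1 (1426)
Remaining (n=14): Σ = 8637, mean = 8637/14 = 616.929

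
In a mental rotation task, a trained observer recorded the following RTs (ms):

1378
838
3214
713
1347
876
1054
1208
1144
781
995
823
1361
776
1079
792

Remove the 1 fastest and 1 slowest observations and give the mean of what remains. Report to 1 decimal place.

1032.3 ms

Sorted: 713, 776, 781, 792, 823, 838, 876, 995, 1054, 1079, 1144, 1208, 1347, 1361, 1378, 3214
Drop lowest 1 (713) and highest 1 (3214)
Remaining (n=14): Σ = 14452, mean = 14452/14 = 1032.286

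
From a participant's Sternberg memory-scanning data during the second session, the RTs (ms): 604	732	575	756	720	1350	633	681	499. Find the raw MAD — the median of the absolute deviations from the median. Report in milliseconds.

75 ms

Sorted: 499, 575, 604, 633, 681, 720, 732, 756, 1350 → median = 681
|x − 681|: 77, 51, 106, 75, 39, 669, 48, 0, 182
Sorted deviations: 0, 39, 48, 51, 75, 77, 106, 182, 669 → MAD = 75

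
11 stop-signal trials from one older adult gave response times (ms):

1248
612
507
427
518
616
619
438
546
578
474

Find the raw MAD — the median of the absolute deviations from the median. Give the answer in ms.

70 ms

Sorted: 427, 438, 474, 507, 518, 546, 578, 612, 616, 619, 1248 → median = 546
|x − 546|: 702, 66, 39, 119, 28, 70, 73, 108, 0, 32, 72
Sorted deviations: 0, 28, 32, 39, 66, 70, 72, 73, 108, 119, 702 → MAD = 70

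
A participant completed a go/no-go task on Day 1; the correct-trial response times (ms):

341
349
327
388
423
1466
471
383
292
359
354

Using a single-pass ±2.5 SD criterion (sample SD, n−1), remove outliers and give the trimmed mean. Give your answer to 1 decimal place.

368.7 ms

n = 11, ΣRT = 5153, M = 468.455
Σ(x−M)² = 1117684.73; s = √(1117684.73/10) = 334.318
Cutoffs: 468.455 ± 2.5·334.318 → [-367.3, 1304.2]
Outside: 1466 → excluded.
Retained (n=10): Σ = 3687, mean = 3687/10 = 368.700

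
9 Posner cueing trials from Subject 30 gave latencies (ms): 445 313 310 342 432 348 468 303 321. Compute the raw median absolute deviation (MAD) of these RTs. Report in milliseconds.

Sorted: 303, 310, 313, 321, 342, 348, 432, 445, 468 → median = 342
|x − 342|: 103, 29, 32, 0, 90, 6, 126, 39, 21
Sorted deviations: 0, 6, 21, 29, 32, 39, 90, 103, 126 → MAD = 32

32 ms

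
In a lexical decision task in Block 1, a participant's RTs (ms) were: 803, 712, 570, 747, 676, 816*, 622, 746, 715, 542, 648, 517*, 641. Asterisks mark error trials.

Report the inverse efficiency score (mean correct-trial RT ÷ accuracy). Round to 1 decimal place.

Correct trials (n=11): 803, 712, 570, 747, 676, 622, 746, 715, 542, 648, 641
Mean correct RT = 7422/11 = 674.7273 ms
Proportion correct = 11/13
IES = 674.7273 / (11/13) = 797.405 ms

797.4 ms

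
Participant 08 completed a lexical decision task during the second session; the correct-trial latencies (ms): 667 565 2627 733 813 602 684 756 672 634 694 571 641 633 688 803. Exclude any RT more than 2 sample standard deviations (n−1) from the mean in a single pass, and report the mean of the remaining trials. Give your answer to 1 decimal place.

n = 16, ΣRT = 12783, M = 798.938
Σ(x−M)² = 3643418.94; s = √(3643418.94/15) = 492.843
Cutoffs: 798.938 ± 2·492.843 → [-186.7, 1784.6]
Outside: 2627 → excluded.
Retained (n=15): Σ = 10156, mean = 10156/15 = 677.067

677.1 ms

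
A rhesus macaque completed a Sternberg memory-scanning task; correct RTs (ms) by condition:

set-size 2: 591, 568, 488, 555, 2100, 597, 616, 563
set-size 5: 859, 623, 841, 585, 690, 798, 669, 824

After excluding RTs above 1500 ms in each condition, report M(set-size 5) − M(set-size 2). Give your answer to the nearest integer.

set-size 2: exclude 2100
M(set-size 2) = 3978/7 = 568.286
M(set-size 5) = 5889/8 = 736.125
Difference = 736.125 − 568.286 = 167.839 ms

168 ms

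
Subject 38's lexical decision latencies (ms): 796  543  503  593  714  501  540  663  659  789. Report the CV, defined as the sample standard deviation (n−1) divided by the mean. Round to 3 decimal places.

n = 10, Σ = 6301, M = 630.1000
Σ(x−M)² = 111630.900; s = √(111630.900/9) = 111.3707
CV = 111.3707 / 630.1000 = 0.17675

0.177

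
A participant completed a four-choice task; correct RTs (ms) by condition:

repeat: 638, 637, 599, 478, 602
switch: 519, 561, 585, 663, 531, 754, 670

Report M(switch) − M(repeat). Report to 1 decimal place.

21.1 ms

M(repeat) = 2954/5 = 590.800
M(switch) = 4283/7 = 611.857
Difference = 611.857 − 590.800 = 21.057 ms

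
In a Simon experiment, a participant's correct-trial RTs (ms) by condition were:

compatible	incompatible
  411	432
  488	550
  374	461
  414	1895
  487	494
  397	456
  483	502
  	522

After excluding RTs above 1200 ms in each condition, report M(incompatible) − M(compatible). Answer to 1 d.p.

51.9 ms

incompatible: exclude 1895
M(compatible) = 3054/7 = 436.286
M(incompatible) = 3417/7 = 488.143
Difference = 488.143 − 436.286 = 51.857 ms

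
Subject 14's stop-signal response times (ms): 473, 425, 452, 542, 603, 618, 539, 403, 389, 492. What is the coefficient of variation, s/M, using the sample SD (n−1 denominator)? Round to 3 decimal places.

n = 10, Σ = 4936, M = 493.6000
Σ(x−M)² = 57860.400; s = √(57860.400/9) = 80.1806
CV = 80.1806 / 493.6000 = 0.16244

0.162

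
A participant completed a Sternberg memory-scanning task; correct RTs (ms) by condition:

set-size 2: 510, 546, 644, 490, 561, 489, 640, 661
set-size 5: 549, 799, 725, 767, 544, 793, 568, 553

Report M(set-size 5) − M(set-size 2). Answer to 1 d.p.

M(set-size 2) = 4541/8 = 567.625
M(set-size 5) = 5298/8 = 662.250
Difference = 662.250 − 567.625 = 94.625 ms

94.6 ms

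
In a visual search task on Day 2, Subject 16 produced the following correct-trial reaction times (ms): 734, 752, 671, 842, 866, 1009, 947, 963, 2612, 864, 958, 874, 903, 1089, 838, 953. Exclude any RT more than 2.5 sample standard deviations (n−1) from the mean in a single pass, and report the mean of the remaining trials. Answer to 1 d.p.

884.2 ms

n = 16, ΣRT = 15875, M = 992.188
Σ(x−M)² = 2967166.44; s = √(2967166.44/15) = 444.760
Cutoffs: 992.188 ± 2.5·444.760 → [-119.7, 2104.1]
Outside: 2612 → excluded.
Retained (n=15): Σ = 13263, mean = 13263/15 = 884.200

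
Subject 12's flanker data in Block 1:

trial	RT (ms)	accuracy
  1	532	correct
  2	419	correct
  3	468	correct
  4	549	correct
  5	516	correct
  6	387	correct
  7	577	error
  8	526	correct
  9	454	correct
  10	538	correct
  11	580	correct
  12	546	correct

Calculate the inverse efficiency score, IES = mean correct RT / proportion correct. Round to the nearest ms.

Correct trials (n=11): 532, 419, 468, 549, 516, 387, 526, 454, 538, 580, 546
Mean correct RT = 5515/11 = 501.3636 ms
Proportion correct = 11/12
IES = 501.3636 / (11/12) = 546.942 ms

547 ms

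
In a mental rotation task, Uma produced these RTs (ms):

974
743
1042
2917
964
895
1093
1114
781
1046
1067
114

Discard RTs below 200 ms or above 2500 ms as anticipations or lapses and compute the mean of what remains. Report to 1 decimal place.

971.9 ms

Excluded: 114, 2917
Retained (n=10): Σ = 9719
Mean = 9719/10 = 971.9000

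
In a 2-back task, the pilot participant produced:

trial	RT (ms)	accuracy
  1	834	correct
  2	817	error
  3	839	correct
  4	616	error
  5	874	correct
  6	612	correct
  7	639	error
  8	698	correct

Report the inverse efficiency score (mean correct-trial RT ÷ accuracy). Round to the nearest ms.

Correct trials (n=5): 834, 839, 874, 612, 698
Mean correct RT = 3857/5 = 771.4000 ms
Proportion correct = 5/8
IES = 771.4000 / (5/8) = 1234.240 ms

1234 ms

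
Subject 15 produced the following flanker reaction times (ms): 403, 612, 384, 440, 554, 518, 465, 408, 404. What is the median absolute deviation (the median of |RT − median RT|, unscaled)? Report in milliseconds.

37 ms

Sorted: 384, 403, 404, 408, 440, 465, 518, 554, 612 → median = 440
|x − 440|: 37, 172, 56, 0, 114, 78, 25, 32, 36
Sorted deviations: 0, 25, 32, 36, 37, 56, 78, 114, 172 → MAD = 37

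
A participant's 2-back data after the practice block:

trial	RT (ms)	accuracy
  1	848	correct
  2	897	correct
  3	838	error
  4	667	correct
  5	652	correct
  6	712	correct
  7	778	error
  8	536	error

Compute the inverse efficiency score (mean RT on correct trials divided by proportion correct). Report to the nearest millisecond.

Correct trials (n=5): 848, 897, 667, 652, 712
Mean correct RT = 3776/5 = 755.2000 ms
Proportion correct = 5/8
IES = 755.2000 / (5/8) = 1208.320 ms

1208 ms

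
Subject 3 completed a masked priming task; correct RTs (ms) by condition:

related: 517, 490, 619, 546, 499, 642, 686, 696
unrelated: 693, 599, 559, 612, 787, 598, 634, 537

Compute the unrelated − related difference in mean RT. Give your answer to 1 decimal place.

M(related) = 4695/8 = 586.875
M(unrelated) = 5019/8 = 627.375
Difference = 627.375 − 586.875 = 40.500 ms

40.5 ms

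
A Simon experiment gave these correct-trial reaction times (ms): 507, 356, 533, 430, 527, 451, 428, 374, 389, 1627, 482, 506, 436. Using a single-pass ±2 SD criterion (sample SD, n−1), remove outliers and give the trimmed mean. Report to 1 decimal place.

n = 13, ΣRT = 7046, M = 542.000
Σ(x−M)² = 1314938.00; s = √(1314938.00/12) = 331.026
Cutoffs: 542.000 ± 2·331.026 → [-120.1, 1204.1]
Outside: 1627 → excluded.
Retained (n=12): Σ = 5419, mean = 5419/12 = 451.583

451.6 ms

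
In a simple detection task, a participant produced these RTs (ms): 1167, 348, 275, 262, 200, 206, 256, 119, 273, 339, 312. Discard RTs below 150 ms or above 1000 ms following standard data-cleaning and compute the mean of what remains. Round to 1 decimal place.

274.6 ms

Excluded: 119, 1167
Retained (n=9): Σ = 2471
Mean = 2471/9 = 274.5556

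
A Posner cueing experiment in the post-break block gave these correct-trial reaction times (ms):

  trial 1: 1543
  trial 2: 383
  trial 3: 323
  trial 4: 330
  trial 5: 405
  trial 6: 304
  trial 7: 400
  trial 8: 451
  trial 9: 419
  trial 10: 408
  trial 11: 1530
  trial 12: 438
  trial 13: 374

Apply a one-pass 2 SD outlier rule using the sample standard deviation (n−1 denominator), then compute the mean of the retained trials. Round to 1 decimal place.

n = 13, ΣRT = 7308, M = 562.154
Σ(x−M)² = 2267033.69; s = √(2267033.69/12) = 434.649
Cutoffs: 562.154 ± 2·434.649 → [-307.1, 1431.5]
Outside: 1530, 1543 → excluded.
Retained (n=11): Σ = 4235, mean = 4235/11 = 385.000

385.0 ms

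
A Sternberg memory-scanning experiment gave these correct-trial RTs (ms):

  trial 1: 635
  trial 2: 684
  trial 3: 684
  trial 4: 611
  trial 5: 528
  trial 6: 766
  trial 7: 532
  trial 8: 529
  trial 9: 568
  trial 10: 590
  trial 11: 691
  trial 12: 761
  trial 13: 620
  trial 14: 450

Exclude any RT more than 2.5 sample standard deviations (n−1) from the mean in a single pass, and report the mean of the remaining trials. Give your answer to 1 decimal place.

n = 14, ΣRT = 8649, M = 617.786
Σ(x−M)² = 111660.36; s = √(111660.36/13) = 92.678
Cutoffs: 617.786 ± 2.5·92.678 → [386.1, 849.5]
No RTs fall outside the cutoffs; all 14 retained. Mean = 8649/14 = 617.786

617.8 ms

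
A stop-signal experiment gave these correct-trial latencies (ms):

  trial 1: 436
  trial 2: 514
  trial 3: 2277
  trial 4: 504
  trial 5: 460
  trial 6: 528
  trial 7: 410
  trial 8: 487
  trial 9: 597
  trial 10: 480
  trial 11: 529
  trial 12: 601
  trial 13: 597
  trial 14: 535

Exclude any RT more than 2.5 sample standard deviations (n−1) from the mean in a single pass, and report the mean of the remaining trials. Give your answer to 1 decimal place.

513.7 ms

n = 14, ΣRT = 8955, M = 639.643
Σ(x−M)² = 2931173.21; s = √(2931173.21/13) = 474.842
Cutoffs: 639.643 ± 2.5·474.842 → [-547.5, 1826.7]
Outside: 2277 → excluded.
Retained (n=13): Σ = 6678, mean = 6678/13 = 513.692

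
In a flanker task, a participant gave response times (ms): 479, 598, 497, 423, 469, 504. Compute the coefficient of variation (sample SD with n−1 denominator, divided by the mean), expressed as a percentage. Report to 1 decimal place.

11.7%

n = 6, Σ = 2970, M = 495.0000
Σ(x−M)² = 16810.000; s = √(16810.000/5) = 57.9828
CV = 57.9828 / 495.0000 = 0.11714 = 11.714%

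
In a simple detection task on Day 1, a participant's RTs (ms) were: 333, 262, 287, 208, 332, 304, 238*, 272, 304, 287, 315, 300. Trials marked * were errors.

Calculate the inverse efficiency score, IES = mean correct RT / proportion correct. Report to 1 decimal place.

317.8 ms

Correct trials (n=11): 333, 262, 287, 208, 332, 304, 272, 304, 287, 315, 300
Mean correct RT = 3204/11 = 291.2727 ms
Proportion correct = 11/12
IES = 291.2727 / (11/12) = 317.752 ms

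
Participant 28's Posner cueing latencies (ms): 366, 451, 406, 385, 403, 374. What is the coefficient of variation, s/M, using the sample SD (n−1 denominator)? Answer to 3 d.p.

0.077

n = 6, Σ = 2385, M = 397.5000
Σ(x−M)² = 4665.500; s = √(4665.500/5) = 30.5467
CV = 30.5467 / 397.5000 = 0.07685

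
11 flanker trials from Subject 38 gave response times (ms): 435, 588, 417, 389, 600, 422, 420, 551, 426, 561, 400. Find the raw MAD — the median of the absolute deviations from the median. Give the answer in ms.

Sorted: 389, 400, 417, 420, 422, 426, 435, 551, 561, 588, 600 → median = 426
|x − 426|: 9, 162, 9, 37, 174, 4, 6, 125, 0, 135, 26
Sorted deviations: 0, 4, 6, 9, 9, 26, 37, 125, 135, 162, 174 → MAD = 26

26 ms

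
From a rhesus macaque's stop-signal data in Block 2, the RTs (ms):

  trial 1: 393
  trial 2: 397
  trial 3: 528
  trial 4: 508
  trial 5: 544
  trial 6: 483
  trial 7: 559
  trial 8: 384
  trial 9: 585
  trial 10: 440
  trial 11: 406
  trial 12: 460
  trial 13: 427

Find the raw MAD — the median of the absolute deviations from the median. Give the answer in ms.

Sorted: 384, 393, 397, 406, 427, 440, 460, 483, 508, 528, 544, 559, 585 → median = 460
|x − 460|: 67, 63, 68, 48, 84, 23, 99, 76, 125, 20, 54, 0, 33
Sorted deviations: 0, 20, 23, 33, 48, 54, 63, 67, 68, 76, 84, 99, 125 → MAD = 63

63 ms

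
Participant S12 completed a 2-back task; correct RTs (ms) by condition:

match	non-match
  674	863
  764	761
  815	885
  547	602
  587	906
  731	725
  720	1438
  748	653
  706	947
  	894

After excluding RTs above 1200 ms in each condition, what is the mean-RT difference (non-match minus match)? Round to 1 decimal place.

104.9 ms

non-match: exclude 1438
M(match) = 6292/9 = 699.111
M(non-match) = 7236/9 = 804.000
Difference = 804.000 − 699.111 = 104.889 ms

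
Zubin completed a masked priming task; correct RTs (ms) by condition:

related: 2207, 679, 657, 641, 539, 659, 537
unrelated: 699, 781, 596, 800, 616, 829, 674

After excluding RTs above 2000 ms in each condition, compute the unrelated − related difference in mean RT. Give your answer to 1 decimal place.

related: exclude 2207
M(related) = 3712/6 = 618.667
M(unrelated) = 4995/7 = 713.571
Difference = 713.571 − 618.667 = 94.905 ms

94.9 ms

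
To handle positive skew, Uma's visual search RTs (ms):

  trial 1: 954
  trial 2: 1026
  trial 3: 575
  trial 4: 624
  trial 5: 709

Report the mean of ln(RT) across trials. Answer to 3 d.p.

ln(RT): 6.8607, 6.9334, 6.3544, 6.4362, 6.5639
Σ ln(RT) = 33.1485
Mean = 33.1485/5 = 6.62969

6.630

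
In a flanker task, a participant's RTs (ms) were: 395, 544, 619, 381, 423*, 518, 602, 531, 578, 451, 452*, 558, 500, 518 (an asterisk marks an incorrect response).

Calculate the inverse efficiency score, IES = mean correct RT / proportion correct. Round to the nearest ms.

Correct trials (n=12): 395, 544, 619, 381, 518, 602, 531, 578, 451, 558, 500, 518
Mean correct RT = 6195/12 = 516.2500 ms
Proportion correct = 12/14
IES = 516.2500 / (12/14) = 602.292 ms

602 ms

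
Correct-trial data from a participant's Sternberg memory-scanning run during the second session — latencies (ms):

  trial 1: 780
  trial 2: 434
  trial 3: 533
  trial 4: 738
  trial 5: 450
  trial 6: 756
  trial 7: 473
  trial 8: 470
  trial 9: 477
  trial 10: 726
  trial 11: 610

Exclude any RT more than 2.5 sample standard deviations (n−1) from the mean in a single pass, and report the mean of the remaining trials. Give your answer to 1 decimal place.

n = 11, ΣRT = 6447, M = 586.091
Σ(x−M)² = 192330.91; s = √(192330.91/10) = 138.683
Cutoffs: 586.091 ± 2.5·138.683 → [239.4, 932.8]
No RTs fall outside the cutoffs; all 11 retained. Mean = 6447/11 = 586.091

586.1 ms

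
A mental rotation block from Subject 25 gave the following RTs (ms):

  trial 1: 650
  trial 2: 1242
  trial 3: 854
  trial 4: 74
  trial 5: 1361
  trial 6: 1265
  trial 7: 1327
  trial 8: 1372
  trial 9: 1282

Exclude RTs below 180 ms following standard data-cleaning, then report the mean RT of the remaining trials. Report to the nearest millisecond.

1169 ms

Excluded: 74
Retained (n=8): Σ = 9353
Mean = 9353/8 = 1169.1250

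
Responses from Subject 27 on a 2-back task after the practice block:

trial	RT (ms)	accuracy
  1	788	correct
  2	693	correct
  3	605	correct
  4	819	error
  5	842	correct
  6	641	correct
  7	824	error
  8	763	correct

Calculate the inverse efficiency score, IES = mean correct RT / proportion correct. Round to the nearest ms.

963 ms

Correct trials (n=6): 788, 693, 605, 842, 641, 763
Mean correct RT = 4332/6 = 722.0000 ms
Proportion correct = 6/8
IES = 722.0000 / (6/8) = 962.667 ms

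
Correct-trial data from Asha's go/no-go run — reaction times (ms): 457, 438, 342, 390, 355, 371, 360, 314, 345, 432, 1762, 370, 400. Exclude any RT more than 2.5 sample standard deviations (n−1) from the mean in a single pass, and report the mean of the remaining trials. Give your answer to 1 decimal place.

381.2 ms

n = 13, ΣRT = 6336, M = 487.385
Σ(x−M)² = 1780743.08; s = √(1780743.08/12) = 385.221
Cutoffs: 487.385 ± 2.5·385.221 → [-475.7, 1450.4]
Outside: 1762 → excluded.
Retained (n=12): Σ = 4574, mean = 4574/12 = 381.167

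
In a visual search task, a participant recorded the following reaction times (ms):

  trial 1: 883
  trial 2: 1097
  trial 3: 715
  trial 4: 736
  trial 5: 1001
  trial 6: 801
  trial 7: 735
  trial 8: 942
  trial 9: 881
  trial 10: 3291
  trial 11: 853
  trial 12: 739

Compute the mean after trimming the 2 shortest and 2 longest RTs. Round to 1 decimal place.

Sorted: 715, 735, 736, 739, 801, 853, 881, 883, 942, 1001, 1097, 3291
Drop lowest 2 (715, 735) and highest 2 (1097, 3291)
Remaining (n=8): Σ = 6836, mean = 6836/8 = 854.500

854.5 ms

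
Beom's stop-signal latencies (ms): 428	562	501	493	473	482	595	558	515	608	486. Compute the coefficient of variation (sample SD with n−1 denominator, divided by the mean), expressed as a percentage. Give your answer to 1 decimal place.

n = 11, Σ = 5701, M = 518.2727
Σ(x−M)² = 30932.182; s = √(30932.182/10) = 55.6167
CV = 55.6167 / 518.2727 = 0.10731 = 10.731%

10.7%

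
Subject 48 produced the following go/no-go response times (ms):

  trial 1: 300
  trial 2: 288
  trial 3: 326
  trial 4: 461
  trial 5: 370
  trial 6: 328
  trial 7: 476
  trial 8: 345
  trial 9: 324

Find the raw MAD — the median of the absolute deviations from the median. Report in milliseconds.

Sorted: 288, 300, 324, 326, 328, 345, 370, 461, 476 → median = 328
|x − 328|: 28, 40, 2, 133, 42, 0, 148, 17, 4
Sorted deviations: 0, 2, 4, 17, 28, 40, 42, 133, 148 → MAD = 28

28 ms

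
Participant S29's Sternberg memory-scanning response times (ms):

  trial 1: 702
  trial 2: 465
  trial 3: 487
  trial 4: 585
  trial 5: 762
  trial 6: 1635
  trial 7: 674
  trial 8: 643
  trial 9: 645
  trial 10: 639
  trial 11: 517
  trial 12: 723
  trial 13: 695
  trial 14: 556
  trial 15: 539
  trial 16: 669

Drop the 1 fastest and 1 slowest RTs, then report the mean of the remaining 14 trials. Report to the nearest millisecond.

Sorted: 465, 487, 517, 539, 556, 585, 639, 643, 645, 669, 674, 695, 702, 723, 762, 1635
Drop lowest 1 (465) and highest 1 (1635)
Remaining (n=14): Σ = 8836, mean = 8836/14 = 631.143

631 ms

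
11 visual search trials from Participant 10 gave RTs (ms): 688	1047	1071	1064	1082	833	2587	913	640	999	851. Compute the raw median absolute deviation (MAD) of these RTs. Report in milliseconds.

86 ms

Sorted: 640, 688, 833, 851, 913, 999, 1047, 1064, 1071, 1082, 2587 → median = 999
|x − 999|: 311, 48, 72, 65, 83, 166, 1588, 86, 359, 0, 148
Sorted deviations: 0, 48, 65, 72, 83, 86, 148, 166, 311, 359, 1588 → MAD = 86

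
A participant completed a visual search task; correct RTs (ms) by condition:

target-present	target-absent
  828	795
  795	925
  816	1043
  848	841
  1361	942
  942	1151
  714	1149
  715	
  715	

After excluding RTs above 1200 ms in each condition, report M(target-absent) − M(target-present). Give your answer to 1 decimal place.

target-present: exclude 1361
M(target-present) = 6373/8 = 796.625
M(target-absent) = 6846/7 = 978.000
Difference = 978.000 − 796.625 = 181.375 ms

181.4 ms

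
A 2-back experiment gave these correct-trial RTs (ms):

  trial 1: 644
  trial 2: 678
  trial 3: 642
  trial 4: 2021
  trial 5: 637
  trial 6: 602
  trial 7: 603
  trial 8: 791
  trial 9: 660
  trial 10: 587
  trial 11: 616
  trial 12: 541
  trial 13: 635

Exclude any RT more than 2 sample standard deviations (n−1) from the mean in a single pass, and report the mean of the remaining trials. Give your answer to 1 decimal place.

636.3 ms

n = 13, ΣRT = 9657, M = 742.846
Σ(x−M)² = 1810353.69; s = √(1810353.69/12) = 388.411
Cutoffs: 742.846 ± 2·388.411 → [-34.0, 1519.7]
Outside: 2021 → excluded.
Retained (n=12): Σ = 7636, mean = 7636/12 = 636.333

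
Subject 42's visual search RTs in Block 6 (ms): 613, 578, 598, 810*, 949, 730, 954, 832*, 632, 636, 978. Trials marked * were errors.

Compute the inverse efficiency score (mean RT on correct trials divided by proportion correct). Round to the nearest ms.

Correct trials (n=9): 613, 578, 598, 949, 730, 954, 632, 636, 978
Mean correct RT = 6668/9 = 740.8889 ms
Proportion correct = 9/11
IES = 740.8889 / (9/11) = 905.531 ms

906 ms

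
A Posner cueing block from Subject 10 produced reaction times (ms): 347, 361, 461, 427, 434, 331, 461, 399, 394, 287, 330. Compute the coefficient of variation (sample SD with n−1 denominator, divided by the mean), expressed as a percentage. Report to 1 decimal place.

n = 11, Σ = 4232, M = 384.7273
Σ(x−M)² = 33558.182; s = √(33558.182/10) = 57.9294
CV = 57.9294 / 384.7273 = 0.15057 = 15.057%

15.1%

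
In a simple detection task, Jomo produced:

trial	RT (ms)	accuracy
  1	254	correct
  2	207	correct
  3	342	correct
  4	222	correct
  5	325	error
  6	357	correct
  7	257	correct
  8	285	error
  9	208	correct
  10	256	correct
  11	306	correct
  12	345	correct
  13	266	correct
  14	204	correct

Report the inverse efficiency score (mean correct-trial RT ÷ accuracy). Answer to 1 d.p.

Correct trials (n=12): 254, 207, 342, 222, 357, 257, 208, 256, 306, 345, 266, 204
Mean correct RT = 3224/12 = 268.6667 ms
Proportion correct = 12/14
IES = 268.6667 / (12/14) = 313.444 ms

313.4 ms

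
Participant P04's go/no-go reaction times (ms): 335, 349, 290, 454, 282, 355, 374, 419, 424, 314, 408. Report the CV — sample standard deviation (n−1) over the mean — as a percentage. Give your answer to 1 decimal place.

n = 11, Σ = 4004, M = 364.0000
Σ(x−M)² = 32608.000; s = √(32608.000/10) = 57.1034
CV = 57.1034 / 364.0000 = 0.15688 = 15.688%

15.7%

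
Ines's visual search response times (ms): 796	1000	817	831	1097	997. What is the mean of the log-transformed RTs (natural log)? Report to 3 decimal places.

6.820

ln(RT): 6.6796, 6.9078, 6.7056, 6.7226, 7.0003, 6.9048
Σ ln(RT) = 40.9207
Mean = 40.9207/6 = 6.82012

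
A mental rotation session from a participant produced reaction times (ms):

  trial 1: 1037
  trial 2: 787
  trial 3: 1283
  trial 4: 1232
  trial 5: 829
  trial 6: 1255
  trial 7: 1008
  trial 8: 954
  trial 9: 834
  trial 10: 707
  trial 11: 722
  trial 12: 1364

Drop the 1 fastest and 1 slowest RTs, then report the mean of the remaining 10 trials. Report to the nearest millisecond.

994 ms

Sorted: 707, 722, 787, 829, 834, 954, 1008, 1037, 1232, 1255, 1283, 1364
Drop lowest 1 (707) and highest 1 (1364)
Remaining (n=10): Σ = 9941, mean = 9941/10 = 994.100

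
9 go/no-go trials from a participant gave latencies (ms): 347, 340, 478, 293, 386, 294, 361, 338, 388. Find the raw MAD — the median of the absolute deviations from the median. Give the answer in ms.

Sorted: 293, 294, 338, 340, 347, 361, 386, 388, 478 → median = 347
|x − 347|: 0, 7, 131, 54, 39, 53, 14, 9, 41
Sorted deviations: 0, 7, 9, 14, 39, 41, 53, 54, 131 → MAD = 39

39 ms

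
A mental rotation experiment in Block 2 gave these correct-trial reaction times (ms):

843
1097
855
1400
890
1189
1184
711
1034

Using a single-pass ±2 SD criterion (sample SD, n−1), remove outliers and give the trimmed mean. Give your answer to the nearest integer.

1023 ms

n = 9, ΣRT = 9203, M = 1022.556
Σ(x−M)² = 376858.22; s = √(376858.22/8) = 217.042
Cutoffs: 1022.556 ± 2·217.042 → [588.5, 1456.6]
No RTs fall outside the cutoffs; all 9 retained. Mean = 9203/9 = 1022.556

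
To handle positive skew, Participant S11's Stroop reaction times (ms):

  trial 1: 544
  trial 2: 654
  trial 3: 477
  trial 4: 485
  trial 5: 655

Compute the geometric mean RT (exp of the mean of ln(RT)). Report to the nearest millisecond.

ln(RT): 6.2989, 6.4831, 6.1675, 6.1841, 6.4846
Mean ln(RT) = 31.6184/5 = 6.32367
Geometric mean = exp(6.32367) = 557.62 ms

558 ms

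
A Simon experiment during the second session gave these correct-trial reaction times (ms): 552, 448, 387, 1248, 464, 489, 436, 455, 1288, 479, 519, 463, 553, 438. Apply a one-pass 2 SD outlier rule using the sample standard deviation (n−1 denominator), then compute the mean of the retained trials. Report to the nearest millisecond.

474 ms

n = 14, ΣRT = 8219, M = 587.071
Σ(x−M)² = 1108846.93; s = √(1108846.93/13) = 292.055
Cutoffs: 587.071 ± 2·292.055 → [3.0, 1171.2]
Outside: 1248, 1288 → excluded.
Retained (n=12): Σ = 5683, mean = 5683/12 = 473.583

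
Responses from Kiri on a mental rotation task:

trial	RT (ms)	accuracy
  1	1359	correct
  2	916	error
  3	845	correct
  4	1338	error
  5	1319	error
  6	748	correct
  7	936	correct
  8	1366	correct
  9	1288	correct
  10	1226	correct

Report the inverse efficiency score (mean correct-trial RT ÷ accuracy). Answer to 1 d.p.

1585.3 ms

Correct trials (n=7): 1359, 845, 748, 936, 1366, 1288, 1226
Mean correct RT = 7768/7 = 1109.7143 ms
Proportion correct = 7/10
IES = 1109.7143 / (7/10) = 1585.306 ms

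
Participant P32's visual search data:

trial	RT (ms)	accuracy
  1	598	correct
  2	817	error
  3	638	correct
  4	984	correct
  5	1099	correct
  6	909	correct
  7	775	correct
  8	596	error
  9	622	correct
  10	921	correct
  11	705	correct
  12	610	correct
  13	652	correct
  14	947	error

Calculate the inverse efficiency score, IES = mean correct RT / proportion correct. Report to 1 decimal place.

Correct trials (n=11): 598, 638, 984, 1099, 909, 775, 622, 921, 705, 610, 652
Mean correct RT = 8513/11 = 773.9091 ms
Proportion correct = 11/14
IES = 773.9091 / (11/14) = 984.975 ms

985.0 ms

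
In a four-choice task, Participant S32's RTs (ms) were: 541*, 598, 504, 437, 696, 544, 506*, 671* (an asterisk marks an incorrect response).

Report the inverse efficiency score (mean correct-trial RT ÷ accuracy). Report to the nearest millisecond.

Correct trials (n=5): 598, 504, 437, 696, 544
Mean correct RT = 2779/5 = 555.8000 ms
Proportion correct = 5/8
IES = 555.8000 / (5/8) = 889.280 ms

889 ms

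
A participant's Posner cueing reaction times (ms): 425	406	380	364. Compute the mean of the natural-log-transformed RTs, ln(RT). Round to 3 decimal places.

ln(RT): 6.0521, 6.0064, 5.9402, 5.8972
Σ ln(RT) = 23.8958
Mean = 23.8958/4 = 5.97394

5.974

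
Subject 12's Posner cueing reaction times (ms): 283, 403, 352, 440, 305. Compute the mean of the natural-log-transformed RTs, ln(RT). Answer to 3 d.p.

5.863

ln(RT): 5.6454, 5.9989, 5.8636, 6.0868, 5.7203
Σ ln(RT) = 29.3151
Mean = 29.3151/5 = 5.86302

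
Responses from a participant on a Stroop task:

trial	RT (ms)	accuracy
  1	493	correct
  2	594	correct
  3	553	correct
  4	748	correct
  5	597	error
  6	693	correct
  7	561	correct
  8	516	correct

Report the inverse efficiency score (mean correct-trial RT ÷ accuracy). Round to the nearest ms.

679 ms

Correct trials (n=7): 493, 594, 553, 748, 693, 561, 516
Mean correct RT = 4158/7 = 594.0000 ms
Proportion correct = 7/8
IES = 594.0000 / (7/8) = 678.857 ms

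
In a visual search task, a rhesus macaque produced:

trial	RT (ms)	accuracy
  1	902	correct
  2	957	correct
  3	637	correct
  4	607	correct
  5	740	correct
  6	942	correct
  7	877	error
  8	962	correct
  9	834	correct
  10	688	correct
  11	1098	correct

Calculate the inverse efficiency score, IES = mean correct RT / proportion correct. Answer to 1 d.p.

920.4 ms

Correct trials (n=10): 902, 957, 637, 607, 740, 942, 962, 834, 688, 1098
Mean correct RT = 8367/10 = 836.7000 ms
Proportion correct = 10/11
IES = 836.7000 / (10/11) = 920.370 ms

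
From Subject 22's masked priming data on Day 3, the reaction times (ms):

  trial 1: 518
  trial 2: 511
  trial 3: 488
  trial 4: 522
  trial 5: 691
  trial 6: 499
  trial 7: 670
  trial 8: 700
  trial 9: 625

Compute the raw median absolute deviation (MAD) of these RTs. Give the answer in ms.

Sorted: 488, 499, 511, 518, 522, 625, 670, 691, 700 → median = 522
|x − 522|: 4, 11, 34, 0, 169, 23, 148, 178, 103
Sorted deviations: 0, 4, 11, 23, 34, 103, 148, 169, 178 → MAD = 34

34 ms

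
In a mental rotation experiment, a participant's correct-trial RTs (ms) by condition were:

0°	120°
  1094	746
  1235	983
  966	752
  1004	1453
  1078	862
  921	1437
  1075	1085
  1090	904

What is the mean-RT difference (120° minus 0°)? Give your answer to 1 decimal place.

-30.1 ms

M(0°) = 8463/8 = 1057.875
M(120°) = 8222/8 = 1027.750
Difference = 1027.750 − 1057.875 = -30.125 ms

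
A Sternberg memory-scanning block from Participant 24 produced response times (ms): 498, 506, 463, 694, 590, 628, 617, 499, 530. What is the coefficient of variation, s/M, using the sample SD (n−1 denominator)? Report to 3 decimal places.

n = 9, Σ = 5025, M = 558.3333
Σ(x−M)² = 47494.000; s = √(47494.000/8) = 77.0503
CV = 77.0503 / 558.3333 = 0.13800

0.138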